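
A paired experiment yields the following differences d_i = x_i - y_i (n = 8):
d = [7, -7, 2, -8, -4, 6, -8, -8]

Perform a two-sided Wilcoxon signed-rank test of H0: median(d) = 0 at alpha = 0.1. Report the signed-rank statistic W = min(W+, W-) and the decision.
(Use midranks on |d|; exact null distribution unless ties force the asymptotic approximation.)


Step 1: Drop any zero differences (none here) and take |d_i|.
|d| = [7, 7, 2, 8, 4, 6, 8, 8]
Step 2: Midrank |d_i| (ties get averaged ranks).
ranks: |7|->4.5, |7|->4.5, |2|->1, |8|->7, |4|->2, |6|->3, |8|->7, |8|->7
Step 3: Attach original signs; sum ranks with positive sign and with negative sign.
W+ = 4.5 + 1 + 3 = 8.5
W- = 4.5 + 7 + 2 + 7 + 7 = 27.5
(Check: W+ + W- = 36 should equal n(n+1)/2 = 36.)
Step 4: Test statistic W = min(W+, W-) = 8.5.
Step 5: Ties in |d|, so use the tie-corrected normal approximation.
        E[W] = n(n+1)/4 = 8*9/4 = 18.
        Tie groups: |d|=7 (t=2), |d|=8 (t=3); sum(t^3 - t) = 30.
        Var[W] = n(n+1)(2n+1)/24 - sum(t^3-t)/48 = 1224/24 - 30/48 = 50.375.
        z = (W - E[W]) / sqrt(Var[W]) = (8.5 - 18) / 7.0975 = -1.3385.
        Two-sided p = 2*Phi(z) = 0.180736.
Step 6: alpha = 0.1. fail to reject H0.

W+ = 8.5, W- = 27.5, W = min = 8.5, p = 0.180736, fail to reject H0.


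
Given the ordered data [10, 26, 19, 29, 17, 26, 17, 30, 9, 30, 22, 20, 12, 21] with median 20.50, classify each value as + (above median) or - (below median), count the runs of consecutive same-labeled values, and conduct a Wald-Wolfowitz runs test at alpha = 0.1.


Step 1: Compute median = 20.50; label A = above, B = below.
Labels in order: BABABABABAABBA  (n_A = 7, n_B = 7)
Step 2: Count runs R = 12.
Step 3: Under H0 (random ordering), E[R] = 2*n_A*n_B/(n_A+n_B) + 1 = 2*7*7/14 + 1 = 8.0000.
        Var[R] = 2*n_A*n_B*(2*n_A*n_B - n_A - n_B) / ((n_A+n_B)^2 * (n_A+n_B-1)) = 8232/2548 = 3.2308.
        SD[R] = 1.7974.
Step 4: Continuity-corrected z = (R - 0.5 - E[R]) / SD[R] = (12 - 0.5 - 8.0000) / 1.7974 = 1.9472.
Step 5: Two-sided p-value via normal approximation = 2*(1 - Phi(|z|)) = 0.051508.
Step 6: alpha = 0.1. reject H0.

R = 12, z = 1.9472, p = 0.051508, reject H0.


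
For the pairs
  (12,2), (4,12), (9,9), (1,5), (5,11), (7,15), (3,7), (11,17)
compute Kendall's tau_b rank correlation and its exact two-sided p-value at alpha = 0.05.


Step 1: Enumerate the 28 unordered pairs (i,j) with i<j and classify each by sign(x_j-x_i) * sign(y_j-y_i).
  (1,2):dx=-8,dy=+10->D; (1,3):dx=-3,dy=+7->D; (1,4):dx=-11,dy=+3->D; (1,5):dx=-7,dy=+9->D
  (1,6):dx=-5,dy=+13->D; (1,7):dx=-9,dy=+5->D; (1,8):dx=-1,dy=+15->D; (2,3):dx=+5,dy=-3->D
  (2,4):dx=-3,dy=-7->C; (2,5):dx=+1,dy=-1->D; (2,6):dx=+3,dy=+3->C; (2,7):dx=-1,dy=-5->C
  (2,8):dx=+7,dy=+5->C; (3,4):dx=-8,dy=-4->C; (3,5):dx=-4,dy=+2->D; (3,6):dx=-2,dy=+6->D
  (3,7):dx=-6,dy=-2->C; (3,8):dx=+2,dy=+8->C; (4,5):dx=+4,dy=+6->C; (4,6):dx=+6,dy=+10->C
  (4,7):dx=+2,dy=+2->C; (4,8):dx=+10,dy=+12->C; (5,6):dx=+2,dy=+4->C; (5,7):dx=-2,dy=-4->C
  (5,8):dx=+6,dy=+6->C; (6,7):dx=-4,dy=-8->C; (6,8):dx=+4,dy=+2->C; (7,8):dx=+8,dy=+10->C
Step 2: C = 17, D = 11, total pairs = 28.
Step 3: tau = (C - D)/(n(n-1)/2) = (17 - 11)/28 = 0.214286.
Step 4: Exact two-sided p-value (enumerate n! = 40320 permutations of y under H0): p = 0.548413.
Step 5: alpha = 0.05. fail to reject H0.

tau_b = 0.2143 (C=17, D=11), p = 0.548413, fail to reject H0.


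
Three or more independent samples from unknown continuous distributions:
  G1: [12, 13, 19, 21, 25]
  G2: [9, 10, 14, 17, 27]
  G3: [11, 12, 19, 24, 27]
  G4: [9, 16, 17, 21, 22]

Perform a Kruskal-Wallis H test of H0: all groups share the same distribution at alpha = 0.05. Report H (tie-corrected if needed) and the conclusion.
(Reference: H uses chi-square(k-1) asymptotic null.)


Step 1: Combine all N = 20 observations and assign midranks.
sorted (value, group, rank): (9,G2,1.5), (9,G4,1.5), (10,G2,3), (11,G3,4), (12,G1,5.5), (12,G3,5.5), (13,G1,7), (14,G2,8), (16,G4,9), (17,G2,10.5), (17,G4,10.5), (19,G1,12.5), (19,G3,12.5), (21,G1,14.5), (21,G4,14.5), (22,G4,16), (24,G3,17), (25,G1,18), (27,G2,19.5), (27,G3,19.5)
Step 2: Sum ranks within each group.
R_1 = 57.5 (n_1 = 5)
R_2 = 42.5 (n_2 = 5)
R_3 = 58.5 (n_3 = 5)
R_4 = 51.5 (n_4 = 5)
Step 3: H = 12/(N(N+1)) * sum(R_i^2/n_i) - 3(N+1)
     = 12/(20*21) * (57.5^2/5 + 42.5^2/5 + 58.5^2/5 + 51.5^2/5) - 3*21
     = 0.028571 * 2237.4 - 63
     = 0.925714.
Step 4: Ties present; correction factor C = 1 - 36/(20^3 - 20) = 0.995489. Corrected H = 0.925714 / 0.995489 = 0.929909.
Step 5: Under H0, H ~ chi^2(3); p-value = 0.818205.
Step 6: alpha = 0.05. fail to reject H0.

H = 0.9299, df = 3, p = 0.818205, fail to reject H0.


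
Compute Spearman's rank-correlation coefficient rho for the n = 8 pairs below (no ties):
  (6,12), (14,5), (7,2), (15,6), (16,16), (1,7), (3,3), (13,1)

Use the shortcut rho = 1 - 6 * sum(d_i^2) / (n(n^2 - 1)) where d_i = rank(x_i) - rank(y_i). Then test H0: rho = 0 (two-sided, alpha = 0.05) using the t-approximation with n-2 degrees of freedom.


Step 1: Rank x and y separately (midranks; no ties here).
rank(x): 6->3, 14->6, 7->4, 15->7, 16->8, 1->1, 3->2, 13->5
rank(y): 12->7, 5->4, 2->2, 6->5, 16->8, 7->6, 3->3, 1->1
Step 2: d_i = R_x(i) - R_y(i); compute d_i^2.
  (3-7)^2=16, (6-4)^2=4, (4-2)^2=4, (7-5)^2=4, (8-8)^2=0, (1-6)^2=25, (2-3)^2=1, (5-1)^2=16
sum(d^2) = 70.
Step 3: rho = 1 - 6*70 / (8*(8^2 - 1)) = 1 - 420/504 = 0.166667.
Step 4: Under H0, t = rho * sqrt((n-2)/(1-rho^2)) = 0.4140 ~ t(6).
Step 5: Two-sided p-value from the t-distribution with 6 df = 0.693239.
Step 6: alpha = 0.05. fail to reject H0.

rho = 0.1667, p = 0.693239, fail to reject H0 at alpha = 0.05.


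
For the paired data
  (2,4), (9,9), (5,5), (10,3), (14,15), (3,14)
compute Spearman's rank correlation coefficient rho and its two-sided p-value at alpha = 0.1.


Step 1: Rank x and y separately (midranks; no ties here).
rank(x): 2->1, 9->4, 5->3, 10->5, 14->6, 3->2
rank(y): 4->2, 9->4, 5->3, 3->1, 15->6, 14->5
Step 2: d_i = R_x(i) - R_y(i); compute d_i^2.
  (1-2)^2=1, (4-4)^2=0, (3-3)^2=0, (5-1)^2=16, (6-6)^2=0, (2-5)^2=9
sum(d^2) = 26.
Step 3: rho = 1 - 6*26 / (6*(6^2 - 1)) = 1 - 156/210 = 0.257143.
Step 4: Under H0, t = rho * sqrt((n-2)/(1-rho^2)) = 0.5322 ~ t(4).
Step 5: Two-sided p-value from the t-distribution with 4 df = 0.622787.
Step 6: alpha = 0.1. fail to reject H0.

rho = 0.2571, p = 0.622787, fail to reject H0 at alpha = 0.1.


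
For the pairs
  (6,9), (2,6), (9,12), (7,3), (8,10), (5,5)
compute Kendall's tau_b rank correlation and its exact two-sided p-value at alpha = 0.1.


Step 1: Enumerate the 15 unordered pairs (i,j) with i<j and classify each by sign(x_j-x_i) * sign(y_j-y_i).
  (1,2):dx=-4,dy=-3->C; (1,3):dx=+3,dy=+3->C; (1,4):dx=+1,dy=-6->D; (1,5):dx=+2,dy=+1->C
  (1,6):dx=-1,dy=-4->C; (2,3):dx=+7,dy=+6->C; (2,4):dx=+5,dy=-3->D; (2,5):dx=+6,dy=+4->C
  (2,6):dx=+3,dy=-1->D; (3,4):dx=-2,dy=-9->C; (3,5):dx=-1,dy=-2->C; (3,6):dx=-4,dy=-7->C
  (4,5):dx=+1,dy=+7->C; (4,6):dx=-2,dy=+2->D; (5,6):dx=-3,dy=-5->C
Step 2: C = 11, D = 4, total pairs = 15.
Step 3: tau = (C - D)/(n(n-1)/2) = (11 - 4)/15 = 0.466667.
Step 4: Exact two-sided p-value (enumerate n! = 720 permutations of y under H0): p = 0.272222.
Step 5: alpha = 0.1. fail to reject H0.

tau_b = 0.4667 (C=11, D=4), p = 0.272222, fail to reject H0.


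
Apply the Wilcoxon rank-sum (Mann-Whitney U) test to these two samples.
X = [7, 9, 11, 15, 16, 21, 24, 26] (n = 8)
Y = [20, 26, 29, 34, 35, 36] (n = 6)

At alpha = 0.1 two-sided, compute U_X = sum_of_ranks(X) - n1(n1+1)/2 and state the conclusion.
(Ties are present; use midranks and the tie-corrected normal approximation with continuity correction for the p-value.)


Step 1: Combine and sort all 14 observations; assign midranks.
sorted (value, group): (7,X), (9,X), (11,X), (15,X), (16,X), (20,Y), (21,X), (24,X), (26,X), (26,Y), (29,Y), (34,Y), (35,Y), (36,Y)
ranks: 7->1, 9->2, 11->3, 15->4, 16->5, 20->6, 21->7, 24->8, 26->9.5, 26->9.5, 29->11, 34->12, 35->13, 36->14
Step 2: Rank sum for X: R1 = 1 + 2 + 3 + 4 + 5 + 7 + 8 + 9.5 = 39.5.
Step 3: U_X = R1 - n1(n1+1)/2 = 39.5 - 8*9/2 = 39.5 - 36 = 3.5.
       U_Y = n1*n2 - U_X = 48 - 3.5 = 44.5.
Step 4: Ties are present, so use the tie-corrected normal approximation (with continuity correction) for the p-value.
Step 5: p-value = 0.009743; compare to alpha = 0.1. reject H0.

U_X = 3.5, p = 0.009743, reject H0 at alpha = 0.1.


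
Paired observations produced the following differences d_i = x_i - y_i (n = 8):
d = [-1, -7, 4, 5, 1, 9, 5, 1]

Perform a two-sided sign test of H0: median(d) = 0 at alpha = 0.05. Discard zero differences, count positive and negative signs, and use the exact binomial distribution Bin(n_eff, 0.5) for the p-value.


Step 1: Discard zero differences. Original n = 8; n_eff = number of nonzero differences = 8.
Nonzero differences (with sign): -1, -7, +4, +5, +1, +9, +5, +1
Step 2: Count signs: positive = 6, negative = 2.
Step 3: Under H0: P(positive) = 0.5, so the number of positives S ~ Bin(8, 0.5).
Step 4: Two-sided exact p-value = sum of Bin(8,0.5) probabilities at or below the observed probability = 0.289062.
Step 5: alpha = 0.05. fail to reject H0.

n_eff = 8, pos = 6, neg = 2, p = 0.289062, fail to reject H0.


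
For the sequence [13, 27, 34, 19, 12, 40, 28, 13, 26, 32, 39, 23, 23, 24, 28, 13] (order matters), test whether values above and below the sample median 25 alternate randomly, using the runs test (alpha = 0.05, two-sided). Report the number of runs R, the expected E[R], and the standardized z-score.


Step 1: Compute median = 25; label A = above, B = below.
Labels in order: BAABBAABAAABBBAB  (n_A = 8, n_B = 8)
Step 2: Count runs R = 9.
Step 3: Under H0 (random ordering), E[R] = 2*n_A*n_B/(n_A+n_B) + 1 = 2*8*8/16 + 1 = 9.0000.
        Var[R] = 2*n_A*n_B*(2*n_A*n_B - n_A - n_B) / ((n_A+n_B)^2 * (n_A+n_B-1)) = 14336/3840 = 3.7333.
        SD[R] = 1.9322.
Step 4: R = E[R], so z = 0 with no continuity correction.
Step 5: Two-sided p-value via normal approximation = 2*(1 - Phi(|z|)) = 1.000000.
Step 6: alpha = 0.05. fail to reject H0.

R = 9, z = 0.0000, p = 1.000000, fail to reject H0.


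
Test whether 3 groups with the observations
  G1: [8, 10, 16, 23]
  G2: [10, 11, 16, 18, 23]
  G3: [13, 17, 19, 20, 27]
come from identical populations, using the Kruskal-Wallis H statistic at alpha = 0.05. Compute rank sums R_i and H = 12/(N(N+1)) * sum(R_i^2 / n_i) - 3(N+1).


Step 1: Combine all N = 14 observations and assign midranks.
sorted (value, group, rank): (8,G1,1), (10,G1,2.5), (10,G2,2.5), (11,G2,4), (13,G3,5), (16,G1,6.5), (16,G2,6.5), (17,G3,8), (18,G2,9), (19,G3,10), (20,G3,11), (23,G1,12.5), (23,G2,12.5), (27,G3,14)
Step 2: Sum ranks within each group.
R_1 = 22.5 (n_1 = 4)
R_2 = 34.5 (n_2 = 5)
R_3 = 48 (n_3 = 5)
Step 3: H = 12/(N(N+1)) * sum(R_i^2/n_i) - 3(N+1)
     = 12/(14*15) * (22.5^2/4 + 34.5^2/5 + 48^2/5) - 3*15
     = 0.057143 * 825.413 - 45
     = 2.166429.
Step 4: Ties present; correction factor C = 1 - 18/(14^3 - 14) = 0.993407. Corrected H = 2.166429 / 0.993407 = 2.180808.
Step 5: Under H0, H ~ chi^2(2); p-value = 0.336081.
Step 6: alpha = 0.05. fail to reject H0.

H = 2.1808, df = 2, p = 0.336081, fail to reject H0.


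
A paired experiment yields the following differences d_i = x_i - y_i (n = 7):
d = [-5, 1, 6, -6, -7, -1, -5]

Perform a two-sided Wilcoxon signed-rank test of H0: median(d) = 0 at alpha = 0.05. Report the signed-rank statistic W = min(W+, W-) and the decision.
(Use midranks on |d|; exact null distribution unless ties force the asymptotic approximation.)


Step 1: Drop any zero differences (none here) and take |d_i|.
|d| = [5, 1, 6, 6, 7, 1, 5]
Step 2: Midrank |d_i| (ties get averaged ranks).
ranks: |5|->3.5, |1|->1.5, |6|->5.5, |6|->5.5, |7|->7, |1|->1.5, |5|->3.5
Step 3: Attach original signs; sum ranks with positive sign and with negative sign.
W+ = 1.5 + 5.5 = 7
W- = 3.5 + 5.5 + 7 + 1.5 + 3.5 = 21
(Check: W+ + W- = 28 should equal n(n+1)/2 = 28.)
Step 4: Test statistic W = min(W+, W-) = 7.
Step 5: Ties in |d|, so use the tie-corrected normal approximation.
        E[W] = n(n+1)/4 = 7*8/4 = 14.
        Tie groups: |d|=1 (t=2), |d|=5 (t=2), |d|=6 (t=2); sum(t^3 - t) = 18.
        Var[W] = n(n+1)(2n+1)/24 - sum(t^3-t)/48 = 840/24 - 18/48 = 34.625.
        z = (W - E[W]) / sqrt(Var[W]) = (7 - 14) / 5.8843 = -1.1896.
        Two-sided p = 2*Phi(z) = 0.234201.
Step 6: alpha = 0.05. fail to reject H0.

W+ = 7, W- = 21, W = min = 7, p = 0.234201, fail to reject H0.


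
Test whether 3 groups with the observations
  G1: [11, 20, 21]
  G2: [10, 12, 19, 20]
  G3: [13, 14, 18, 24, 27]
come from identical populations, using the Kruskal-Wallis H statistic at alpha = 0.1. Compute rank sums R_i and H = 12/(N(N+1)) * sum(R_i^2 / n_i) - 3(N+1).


Step 1: Combine all N = 12 observations and assign midranks.
sorted (value, group, rank): (10,G2,1), (11,G1,2), (12,G2,3), (13,G3,4), (14,G3,5), (18,G3,6), (19,G2,7), (20,G1,8.5), (20,G2,8.5), (21,G1,10), (24,G3,11), (27,G3,12)
Step 2: Sum ranks within each group.
R_1 = 20.5 (n_1 = 3)
R_2 = 19.5 (n_2 = 4)
R_3 = 38 (n_3 = 5)
Step 3: H = 12/(N(N+1)) * sum(R_i^2/n_i) - 3(N+1)
     = 12/(12*13) * (20.5^2/3 + 19.5^2/4 + 38^2/5) - 3*13
     = 0.076923 * 523.946 - 39
     = 1.303526.
Step 4: Ties present; correction factor C = 1 - 6/(12^3 - 12) = 0.996503. Corrected H = 1.303526 / 0.996503 = 1.308099.
Step 5: Under H0, H ~ chi^2(2); p-value = 0.519936.
Step 6: alpha = 0.1. fail to reject H0.

H = 1.3081, df = 2, p = 0.519936, fail to reject H0.


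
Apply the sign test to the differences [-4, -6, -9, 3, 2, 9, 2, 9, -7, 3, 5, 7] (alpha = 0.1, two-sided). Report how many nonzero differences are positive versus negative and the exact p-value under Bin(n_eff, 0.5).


Step 1: Discard zero differences. Original n = 12; n_eff = number of nonzero differences = 12.
Nonzero differences (with sign): -4, -6, -9, +3, +2, +9, +2, +9, -7, +3, +5, +7
Step 2: Count signs: positive = 8, negative = 4.
Step 3: Under H0: P(positive) = 0.5, so the number of positives S ~ Bin(12, 0.5).
Step 4: Two-sided exact p-value = sum of Bin(12,0.5) probabilities at or below the observed probability = 0.387695.
Step 5: alpha = 0.1. fail to reject H0.

n_eff = 12, pos = 8, neg = 4, p = 0.387695, fail to reject H0.


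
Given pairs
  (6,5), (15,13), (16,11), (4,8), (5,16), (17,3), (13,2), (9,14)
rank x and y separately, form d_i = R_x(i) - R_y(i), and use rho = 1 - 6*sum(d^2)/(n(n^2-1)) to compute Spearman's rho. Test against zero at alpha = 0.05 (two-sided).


Step 1: Rank x and y separately (midranks; no ties here).
rank(x): 6->3, 15->6, 16->7, 4->1, 5->2, 17->8, 13->5, 9->4
rank(y): 5->3, 13->6, 11->5, 8->4, 16->8, 3->2, 2->1, 14->7
Step 2: d_i = R_x(i) - R_y(i); compute d_i^2.
  (3-3)^2=0, (6-6)^2=0, (7-5)^2=4, (1-4)^2=9, (2-8)^2=36, (8-2)^2=36, (5-1)^2=16, (4-7)^2=9
sum(d^2) = 110.
Step 3: rho = 1 - 6*110 / (8*(8^2 - 1)) = 1 - 660/504 = -0.309524.
Step 4: Under H0, t = rho * sqrt((n-2)/(1-rho^2)) = -0.7973 ~ t(6).
Step 5: Two-sided p-value from the t-distribution with 6 df = 0.455645.
Step 6: alpha = 0.05. fail to reject H0.

rho = -0.3095, p = 0.455645, fail to reject H0 at alpha = 0.05.


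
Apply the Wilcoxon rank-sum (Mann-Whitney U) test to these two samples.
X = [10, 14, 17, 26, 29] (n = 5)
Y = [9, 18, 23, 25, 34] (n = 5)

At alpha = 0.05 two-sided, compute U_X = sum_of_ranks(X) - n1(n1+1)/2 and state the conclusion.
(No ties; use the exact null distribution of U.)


Step 1: Combine and sort all 10 observations; assign midranks.
sorted (value, group): (9,Y), (10,X), (14,X), (17,X), (18,Y), (23,Y), (25,Y), (26,X), (29,X), (34,Y)
ranks: 9->1, 10->2, 14->3, 17->4, 18->5, 23->6, 25->7, 26->8, 29->9, 34->10
Step 2: Rank sum for X: R1 = 2 + 3 + 4 + 8 + 9 = 26.
Step 3: U_X = R1 - n1(n1+1)/2 = 26 - 5*6/2 = 26 - 15 = 11.
       U_Y = n1*n2 - U_X = 25 - 11 = 14.
Step 4: No ties, so the exact null distribution of U (based on enumerating the C(10,5) = 252 equally likely rank assignments) gives the two-sided p-value.
Step 5: p-value = 0.841270; compare to alpha = 0.05. fail to reject H0.

U_X = 11, p = 0.841270, fail to reject H0 at alpha = 0.05.


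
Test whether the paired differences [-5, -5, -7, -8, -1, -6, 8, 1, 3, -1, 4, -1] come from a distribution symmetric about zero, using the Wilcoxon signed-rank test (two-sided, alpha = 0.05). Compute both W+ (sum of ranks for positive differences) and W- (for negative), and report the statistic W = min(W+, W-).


Step 1: Drop any zero differences (none here) and take |d_i|.
|d| = [5, 5, 7, 8, 1, 6, 8, 1, 3, 1, 4, 1]
Step 2: Midrank |d_i| (ties get averaged ranks).
ranks: |5|->7.5, |5|->7.5, |7|->10, |8|->11.5, |1|->2.5, |6|->9, |8|->11.5, |1|->2.5, |3|->5, |1|->2.5, |4|->6, |1|->2.5
Step 3: Attach original signs; sum ranks with positive sign and with negative sign.
W+ = 11.5 + 2.5 + 5 + 6 = 25
W- = 7.5 + 7.5 + 10 + 11.5 + 2.5 + 9 + 2.5 + 2.5 = 53
(Check: W+ + W- = 78 should equal n(n+1)/2 = 78.)
Step 4: Test statistic W = min(W+, W-) = 25.
Step 5: Ties in |d|, so use the tie-corrected normal approximation.
        E[W] = n(n+1)/4 = 12*13/4 = 39.
        Tie groups: |d|=1 (t=4), |d|=5 (t=2), |d|=8 (t=2); sum(t^3 - t) = 72.
        Var[W] = n(n+1)(2n+1)/24 - sum(t^3-t)/48 = 3900/24 - 72/48 = 161.
        z = (W - E[W]) / sqrt(Var[W]) = (25 - 39) / 12.6886 = -1.1034.
        Two-sided p = 2*Phi(z) = 0.269873.
Step 6: alpha = 0.05. fail to reject H0.

W+ = 25, W- = 53, W = min = 25, p = 0.269873, fail to reject H0.


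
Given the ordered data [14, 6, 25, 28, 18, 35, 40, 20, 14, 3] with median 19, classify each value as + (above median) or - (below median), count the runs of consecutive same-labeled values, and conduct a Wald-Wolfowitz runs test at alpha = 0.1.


Step 1: Compute median = 19; label A = above, B = below.
Labels in order: BBAABAAABB  (n_A = 5, n_B = 5)
Step 2: Count runs R = 5.
Step 3: Under H0 (random ordering), E[R] = 2*n_A*n_B/(n_A+n_B) + 1 = 2*5*5/10 + 1 = 6.0000.
        Var[R] = 2*n_A*n_B*(2*n_A*n_B - n_A - n_B) / ((n_A+n_B)^2 * (n_A+n_B-1)) = 2000/900 = 2.2222.
        SD[R] = 1.4907.
Step 4: Continuity-corrected z = (R + 0.5 - E[R]) / SD[R] = (5 + 0.5 - 6.0000) / 1.4907 = -0.3354.
Step 5: Two-sided p-value via normal approximation = 2*(1 - Phi(|z|)) = 0.737316.
Step 6: alpha = 0.1. fail to reject H0.

R = 5, z = -0.3354, p = 0.737316, fail to reject H0.


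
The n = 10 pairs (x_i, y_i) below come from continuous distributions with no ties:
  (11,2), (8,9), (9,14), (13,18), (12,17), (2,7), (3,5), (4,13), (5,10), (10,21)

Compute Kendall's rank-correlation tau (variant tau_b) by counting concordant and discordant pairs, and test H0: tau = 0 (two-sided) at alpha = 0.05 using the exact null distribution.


Step 1: Enumerate the 45 unordered pairs (i,j) with i<j and classify each by sign(x_j-x_i) * sign(y_j-y_i).
  (1,2):dx=-3,dy=+7->D; (1,3):dx=-2,dy=+12->D; (1,4):dx=+2,dy=+16->C; (1,5):dx=+1,dy=+15->C
  (1,6):dx=-9,dy=+5->D; (1,7):dx=-8,dy=+3->D; (1,8):dx=-7,dy=+11->D; (1,9):dx=-6,dy=+8->D
  (1,10):dx=-1,dy=+19->D; (2,3):dx=+1,dy=+5->C; (2,4):dx=+5,dy=+9->C; (2,5):dx=+4,dy=+8->C
  (2,6):dx=-6,dy=-2->C; (2,7):dx=-5,dy=-4->C; (2,8):dx=-4,dy=+4->D; (2,9):dx=-3,dy=+1->D
  (2,10):dx=+2,dy=+12->C; (3,4):dx=+4,dy=+4->C; (3,5):dx=+3,dy=+3->C; (3,6):dx=-7,dy=-7->C
  (3,7):dx=-6,dy=-9->C; (3,8):dx=-5,dy=-1->C; (3,9):dx=-4,dy=-4->C; (3,10):dx=+1,dy=+7->C
  (4,5):dx=-1,dy=-1->C; (4,6):dx=-11,dy=-11->C; (4,7):dx=-10,dy=-13->C; (4,8):dx=-9,dy=-5->C
  (4,9):dx=-8,dy=-8->C; (4,10):dx=-3,dy=+3->D; (5,6):dx=-10,dy=-10->C; (5,7):dx=-9,dy=-12->C
  (5,8):dx=-8,dy=-4->C; (5,9):dx=-7,dy=-7->C; (5,10):dx=-2,dy=+4->D; (6,7):dx=+1,dy=-2->D
  (6,8):dx=+2,dy=+6->C; (6,9):dx=+3,dy=+3->C; (6,10):dx=+8,dy=+14->C; (7,8):dx=+1,dy=+8->C
  (7,9):dx=+2,dy=+5->C; (7,10):dx=+7,dy=+16->C; (8,9):dx=+1,dy=-3->D; (8,10):dx=+6,dy=+8->C
  (9,10):dx=+5,dy=+11->C
Step 2: C = 32, D = 13, total pairs = 45.
Step 3: tau = (C - D)/(n(n-1)/2) = (32 - 13)/45 = 0.422222.
Step 4: Exact two-sided p-value (enumerate n! = 3628800 permutations of y under H0): p = 0.108313.
Step 5: alpha = 0.05. fail to reject H0.

tau_b = 0.4222 (C=32, D=13), p = 0.108313, fail to reject H0.


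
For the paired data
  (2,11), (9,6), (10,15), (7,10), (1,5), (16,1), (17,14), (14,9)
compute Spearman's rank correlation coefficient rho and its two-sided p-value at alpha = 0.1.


Step 1: Rank x and y separately (midranks; no ties here).
rank(x): 2->2, 9->4, 10->5, 7->3, 1->1, 16->7, 17->8, 14->6
rank(y): 11->6, 6->3, 15->8, 10->5, 5->2, 1->1, 14->7, 9->4
Step 2: d_i = R_x(i) - R_y(i); compute d_i^2.
  (2-6)^2=16, (4-3)^2=1, (5-8)^2=9, (3-5)^2=4, (1-2)^2=1, (7-1)^2=36, (8-7)^2=1, (6-4)^2=4
sum(d^2) = 72.
Step 3: rho = 1 - 6*72 / (8*(8^2 - 1)) = 1 - 432/504 = 0.142857.
Step 4: Under H0, t = rho * sqrt((n-2)/(1-rho^2)) = 0.3536 ~ t(6).
Step 5: Two-sided p-value from the t-distribution with 6 df = 0.735765.
Step 6: alpha = 0.1. fail to reject H0.

rho = 0.1429, p = 0.735765, fail to reject H0 at alpha = 0.1.


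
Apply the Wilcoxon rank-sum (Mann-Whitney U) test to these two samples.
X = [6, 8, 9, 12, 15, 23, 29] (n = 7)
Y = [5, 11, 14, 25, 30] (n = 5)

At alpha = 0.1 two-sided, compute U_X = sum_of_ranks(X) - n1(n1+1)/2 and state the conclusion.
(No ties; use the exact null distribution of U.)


Step 1: Combine and sort all 12 observations; assign midranks.
sorted (value, group): (5,Y), (6,X), (8,X), (9,X), (11,Y), (12,X), (14,Y), (15,X), (23,X), (25,Y), (29,X), (30,Y)
ranks: 5->1, 6->2, 8->3, 9->4, 11->5, 12->6, 14->7, 15->8, 23->9, 25->10, 29->11, 30->12
Step 2: Rank sum for X: R1 = 2 + 3 + 4 + 6 + 8 + 9 + 11 = 43.
Step 3: U_X = R1 - n1(n1+1)/2 = 43 - 7*8/2 = 43 - 28 = 15.
       U_Y = n1*n2 - U_X = 35 - 15 = 20.
Step 4: No ties, so the exact null distribution of U (based on enumerating the C(12,7) = 792 equally likely rank assignments) gives the two-sided p-value.
Step 5: p-value = 0.755051; compare to alpha = 0.1. fail to reject H0.

U_X = 15, p = 0.755051, fail to reject H0 at alpha = 0.1.


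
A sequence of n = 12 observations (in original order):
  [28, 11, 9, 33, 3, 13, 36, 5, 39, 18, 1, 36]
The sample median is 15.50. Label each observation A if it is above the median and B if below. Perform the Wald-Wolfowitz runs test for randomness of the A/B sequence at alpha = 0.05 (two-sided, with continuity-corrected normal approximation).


Step 1: Compute median = 15.50; label A = above, B = below.
Labels in order: ABBABBABAABA  (n_A = 6, n_B = 6)
Step 2: Count runs R = 9.
Step 3: Under H0 (random ordering), E[R] = 2*n_A*n_B/(n_A+n_B) + 1 = 2*6*6/12 + 1 = 7.0000.
        Var[R] = 2*n_A*n_B*(2*n_A*n_B - n_A - n_B) / ((n_A+n_B)^2 * (n_A+n_B-1)) = 4320/1584 = 2.7273.
        SD[R] = 1.6514.
Step 4: Continuity-corrected z = (R - 0.5 - E[R]) / SD[R] = (9 - 0.5 - 7.0000) / 1.6514 = 0.9083.
Step 5: Two-sided p-value via normal approximation = 2*(1 - Phi(|z|)) = 0.363722.
Step 6: alpha = 0.05. fail to reject H0.

R = 9, z = 0.9083, p = 0.363722, fail to reject H0.


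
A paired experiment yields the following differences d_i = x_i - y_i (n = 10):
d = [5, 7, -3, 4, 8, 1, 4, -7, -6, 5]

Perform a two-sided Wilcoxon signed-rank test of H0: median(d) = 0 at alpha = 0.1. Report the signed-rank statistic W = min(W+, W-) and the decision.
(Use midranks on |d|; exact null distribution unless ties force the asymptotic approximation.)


Step 1: Drop any zero differences (none here) and take |d_i|.
|d| = [5, 7, 3, 4, 8, 1, 4, 7, 6, 5]
Step 2: Midrank |d_i| (ties get averaged ranks).
ranks: |5|->5.5, |7|->8.5, |3|->2, |4|->3.5, |8|->10, |1|->1, |4|->3.5, |7|->8.5, |6|->7, |5|->5.5
Step 3: Attach original signs; sum ranks with positive sign and with negative sign.
W+ = 5.5 + 8.5 + 3.5 + 10 + 1 + 3.5 + 5.5 = 37.5
W- = 2 + 8.5 + 7 = 17.5
(Check: W+ + W- = 55 should equal n(n+1)/2 = 55.)
Step 4: Test statistic W = min(W+, W-) = 17.5.
Step 5: Ties in |d|, so use the tie-corrected normal approximation.
        E[W] = n(n+1)/4 = 10*11/4 = 27.5.
        Tie groups: |d|=4 (t=2), |d|=5 (t=2), |d|=7 (t=2); sum(t^3 - t) = 18.
        Var[W] = n(n+1)(2n+1)/24 - sum(t^3-t)/48 = 2310/24 - 18/48 = 95.875.
        z = (W - E[W]) / sqrt(Var[W]) = (17.5 - 27.5) / 9.7916 = -1.0213.
        Two-sided p = 2*Phi(z) = 0.307119.
Step 6: alpha = 0.1. fail to reject H0.

W+ = 37.5, W- = 17.5, W = min = 17.5, p = 0.307119, fail to reject H0.


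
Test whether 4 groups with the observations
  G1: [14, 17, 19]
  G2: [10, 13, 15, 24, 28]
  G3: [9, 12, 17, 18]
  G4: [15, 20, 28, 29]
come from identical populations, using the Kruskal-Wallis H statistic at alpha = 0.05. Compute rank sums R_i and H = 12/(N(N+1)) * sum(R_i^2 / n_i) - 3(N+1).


Step 1: Combine all N = 16 observations and assign midranks.
sorted (value, group, rank): (9,G3,1), (10,G2,2), (12,G3,3), (13,G2,4), (14,G1,5), (15,G2,6.5), (15,G4,6.5), (17,G1,8.5), (17,G3,8.5), (18,G3,10), (19,G1,11), (20,G4,12), (24,G2,13), (28,G2,14.5), (28,G4,14.5), (29,G4,16)
Step 2: Sum ranks within each group.
R_1 = 24.5 (n_1 = 3)
R_2 = 40 (n_2 = 5)
R_3 = 22.5 (n_3 = 4)
R_4 = 49 (n_4 = 4)
Step 3: H = 12/(N(N+1)) * sum(R_i^2/n_i) - 3(N+1)
     = 12/(16*17) * (24.5^2/3 + 40^2/5 + 22.5^2/4 + 49^2/4) - 3*17
     = 0.044118 * 1246.9 - 51
     = 4.010110.
Step 4: Ties present; correction factor C = 1 - 18/(16^3 - 16) = 0.995588. Corrected H = 4.010110 / 0.995588 = 4.027880.
Step 5: Under H0, H ~ chi^2(3); p-value = 0.258469.
Step 6: alpha = 0.05. fail to reject H0.

H = 4.0279, df = 3, p = 0.258469, fail to reject H0.


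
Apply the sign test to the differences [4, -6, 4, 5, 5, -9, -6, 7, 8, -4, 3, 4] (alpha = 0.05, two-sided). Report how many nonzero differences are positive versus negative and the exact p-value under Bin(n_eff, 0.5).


Step 1: Discard zero differences. Original n = 12; n_eff = number of nonzero differences = 12.
Nonzero differences (with sign): +4, -6, +4, +5, +5, -9, -6, +7, +8, -4, +3, +4
Step 2: Count signs: positive = 8, negative = 4.
Step 3: Under H0: P(positive) = 0.5, so the number of positives S ~ Bin(12, 0.5).
Step 4: Two-sided exact p-value = sum of Bin(12,0.5) probabilities at or below the observed probability = 0.387695.
Step 5: alpha = 0.05. fail to reject H0.

n_eff = 12, pos = 8, neg = 4, p = 0.387695, fail to reject H0.


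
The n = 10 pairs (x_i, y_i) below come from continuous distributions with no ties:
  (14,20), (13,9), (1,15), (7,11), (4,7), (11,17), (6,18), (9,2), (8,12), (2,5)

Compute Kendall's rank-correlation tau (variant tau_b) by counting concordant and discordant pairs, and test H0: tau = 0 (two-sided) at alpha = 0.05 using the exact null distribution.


Step 1: Enumerate the 45 unordered pairs (i,j) with i<j and classify each by sign(x_j-x_i) * sign(y_j-y_i).
  (1,2):dx=-1,dy=-11->C; (1,3):dx=-13,dy=-5->C; (1,4):dx=-7,dy=-9->C; (1,5):dx=-10,dy=-13->C
  (1,6):dx=-3,dy=-3->C; (1,7):dx=-8,dy=-2->C; (1,8):dx=-5,dy=-18->C; (1,9):dx=-6,dy=-8->C
  (1,10):dx=-12,dy=-15->C; (2,3):dx=-12,dy=+6->D; (2,4):dx=-6,dy=+2->D; (2,5):dx=-9,dy=-2->C
  (2,6):dx=-2,dy=+8->D; (2,7):dx=-7,dy=+9->D; (2,8):dx=-4,dy=-7->C; (2,9):dx=-5,dy=+3->D
  (2,10):dx=-11,dy=-4->C; (3,4):dx=+6,dy=-4->D; (3,5):dx=+3,dy=-8->D; (3,6):dx=+10,dy=+2->C
  (3,7):dx=+5,dy=+3->C; (3,8):dx=+8,dy=-13->D; (3,9):dx=+7,dy=-3->D; (3,10):dx=+1,dy=-10->D
  (4,5):dx=-3,dy=-4->C; (4,6):dx=+4,dy=+6->C; (4,7):dx=-1,dy=+7->D; (4,8):dx=+2,dy=-9->D
  (4,9):dx=+1,dy=+1->C; (4,10):dx=-5,dy=-6->C; (5,6):dx=+7,dy=+10->C; (5,7):dx=+2,dy=+11->C
  (5,8):dx=+5,dy=-5->D; (5,9):dx=+4,dy=+5->C; (5,10):dx=-2,dy=-2->C; (6,7):dx=-5,dy=+1->D
  (6,8):dx=-2,dy=-15->C; (6,9):dx=-3,dy=-5->C; (6,10):dx=-9,dy=-12->C; (7,8):dx=+3,dy=-16->D
  (7,9):dx=+2,dy=-6->D; (7,10):dx=-4,dy=-13->C; (8,9):dx=-1,dy=+10->D; (8,10):dx=-7,dy=+3->D
  (9,10):dx=-6,dy=-7->C
Step 2: C = 27, D = 18, total pairs = 45.
Step 3: tau = (C - D)/(n(n-1)/2) = (27 - 18)/45 = 0.200000.
Step 4: Exact two-sided p-value (enumerate n! = 3628800 permutations of y under H0): p = 0.484313.
Step 5: alpha = 0.05. fail to reject H0.

tau_b = 0.2000 (C=27, D=18), p = 0.484313, fail to reject H0.


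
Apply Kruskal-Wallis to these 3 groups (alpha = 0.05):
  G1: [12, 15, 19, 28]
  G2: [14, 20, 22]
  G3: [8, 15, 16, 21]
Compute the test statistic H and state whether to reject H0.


Step 1: Combine all N = 11 observations and assign midranks.
sorted (value, group, rank): (8,G3,1), (12,G1,2), (14,G2,3), (15,G1,4.5), (15,G3,4.5), (16,G3,6), (19,G1,7), (20,G2,8), (21,G3,9), (22,G2,10), (28,G1,11)
Step 2: Sum ranks within each group.
R_1 = 24.5 (n_1 = 4)
R_2 = 21 (n_2 = 3)
R_3 = 20.5 (n_3 = 4)
Step 3: H = 12/(N(N+1)) * sum(R_i^2/n_i) - 3(N+1)
     = 12/(11*12) * (24.5^2/4 + 21^2/3 + 20.5^2/4) - 3*12
     = 0.090909 * 402.125 - 36
     = 0.556818.
Step 4: Ties present; correction factor C = 1 - 6/(11^3 - 11) = 0.995455. Corrected H = 0.556818 / 0.995455 = 0.559361.
Step 5: Under H0, H ~ chi^2(2); p-value = 0.756025.
Step 6: alpha = 0.05. fail to reject H0.

H = 0.5594, df = 2, p = 0.756025, fail to reject H0.


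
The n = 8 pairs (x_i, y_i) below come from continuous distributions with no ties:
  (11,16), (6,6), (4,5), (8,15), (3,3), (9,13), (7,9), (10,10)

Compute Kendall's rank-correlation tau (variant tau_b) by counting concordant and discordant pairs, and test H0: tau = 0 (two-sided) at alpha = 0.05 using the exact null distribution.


Step 1: Enumerate the 28 unordered pairs (i,j) with i<j and classify each by sign(x_j-x_i) * sign(y_j-y_i).
  (1,2):dx=-5,dy=-10->C; (1,3):dx=-7,dy=-11->C; (1,4):dx=-3,dy=-1->C; (1,5):dx=-8,dy=-13->C
  (1,6):dx=-2,dy=-3->C; (1,7):dx=-4,dy=-7->C; (1,8):dx=-1,dy=-6->C; (2,3):dx=-2,dy=-1->C
  (2,4):dx=+2,dy=+9->C; (2,5):dx=-3,dy=-3->C; (2,6):dx=+3,dy=+7->C; (2,7):dx=+1,dy=+3->C
  (2,8):dx=+4,dy=+4->C; (3,4):dx=+4,dy=+10->C; (3,5):dx=-1,dy=-2->C; (3,6):dx=+5,dy=+8->C
  (3,7):dx=+3,dy=+4->C; (3,8):dx=+6,dy=+5->C; (4,5):dx=-5,dy=-12->C; (4,6):dx=+1,dy=-2->D
  (4,7):dx=-1,dy=-6->C; (4,8):dx=+2,dy=-5->D; (5,6):dx=+6,dy=+10->C; (5,7):dx=+4,dy=+6->C
  (5,8):dx=+7,dy=+7->C; (6,7):dx=-2,dy=-4->C; (6,8):dx=+1,dy=-3->D; (7,8):dx=+3,dy=+1->C
Step 2: C = 25, D = 3, total pairs = 28.
Step 3: tau = (C - D)/(n(n-1)/2) = (25 - 3)/28 = 0.785714.
Step 4: Exact two-sided p-value (enumerate n! = 40320 permutations of y under H0): p = 0.005506.
Step 5: alpha = 0.05. reject H0.

tau_b = 0.7857 (C=25, D=3), p = 0.005506, reject H0.


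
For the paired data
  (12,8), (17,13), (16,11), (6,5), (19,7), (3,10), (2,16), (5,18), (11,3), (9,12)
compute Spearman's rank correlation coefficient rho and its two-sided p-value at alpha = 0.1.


Step 1: Rank x and y separately (midranks; no ties here).
rank(x): 12->7, 17->9, 16->8, 6->4, 19->10, 3->2, 2->1, 5->3, 11->6, 9->5
rank(y): 8->4, 13->8, 11->6, 5->2, 7->3, 10->5, 16->9, 18->10, 3->1, 12->7
Step 2: d_i = R_x(i) - R_y(i); compute d_i^2.
  (7-4)^2=9, (9-8)^2=1, (8-6)^2=4, (4-2)^2=4, (10-3)^2=49, (2-5)^2=9, (1-9)^2=64, (3-10)^2=49, (6-1)^2=25, (5-7)^2=4
sum(d^2) = 218.
Step 3: rho = 1 - 6*218 / (10*(10^2 - 1)) = 1 - 1308/990 = -0.321212.
Step 4: Under H0, t = rho * sqrt((n-2)/(1-rho^2)) = -0.9594 ~ t(8).
Step 5: Two-sided p-value from the t-distribution with 8 df = 0.365468.
Step 6: alpha = 0.1. fail to reject H0.

rho = -0.3212, p = 0.365468, fail to reject H0 at alpha = 0.1.


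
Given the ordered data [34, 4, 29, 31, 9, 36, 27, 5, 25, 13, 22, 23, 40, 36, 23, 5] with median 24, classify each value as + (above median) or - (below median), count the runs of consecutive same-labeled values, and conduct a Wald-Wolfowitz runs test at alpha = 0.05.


Step 1: Compute median = 24; label A = above, B = below.
Labels in order: ABAABAABABBBAABB  (n_A = 8, n_B = 8)
Step 2: Count runs R = 10.
Step 3: Under H0 (random ordering), E[R] = 2*n_A*n_B/(n_A+n_B) + 1 = 2*8*8/16 + 1 = 9.0000.
        Var[R] = 2*n_A*n_B*(2*n_A*n_B - n_A - n_B) / ((n_A+n_B)^2 * (n_A+n_B-1)) = 14336/3840 = 3.7333.
        SD[R] = 1.9322.
Step 4: Continuity-corrected z = (R - 0.5 - E[R]) / SD[R] = (10 - 0.5 - 9.0000) / 1.9322 = 0.2588.
Step 5: Two-sided p-value via normal approximation = 2*(1 - Phi(|z|)) = 0.795809.
Step 6: alpha = 0.05. fail to reject H0.

R = 10, z = 0.2588, p = 0.795809, fail to reject H0.


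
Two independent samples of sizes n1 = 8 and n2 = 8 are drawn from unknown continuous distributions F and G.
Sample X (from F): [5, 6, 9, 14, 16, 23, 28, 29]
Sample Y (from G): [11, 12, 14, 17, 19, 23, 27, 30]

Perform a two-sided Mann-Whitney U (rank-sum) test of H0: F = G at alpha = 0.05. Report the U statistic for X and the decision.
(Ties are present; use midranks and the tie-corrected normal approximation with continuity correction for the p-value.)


Step 1: Combine and sort all 16 observations; assign midranks.
sorted (value, group): (5,X), (6,X), (9,X), (11,Y), (12,Y), (14,X), (14,Y), (16,X), (17,Y), (19,Y), (23,X), (23,Y), (27,Y), (28,X), (29,X), (30,Y)
ranks: 5->1, 6->2, 9->3, 11->4, 12->5, 14->6.5, 14->6.5, 16->8, 17->9, 19->10, 23->11.5, 23->11.5, 27->13, 28->14, 29->15, 30->16
Step 2: Rank sum for X: R1 = 1 + 2 + 3 + 6.5 + 8 + 11.5 + 14 + 15 = 61.
Step 3: U_X = R1 - n1(n1+1)/2 = 61 - 8*9/2 = 61 - 36 = 25.
       U_Y = n1*n2 - U_X = 64 - 25 = 39.
Step 4: Ties are present, so use the tie-corrected normal approximation (with continuity correction) for the p-value.
Step 5: p-value = 0.494201; compare to alpha = 0.05. fail to reject H0.

U_X = 25, p = 0.494201, fail to reject H0 at alpha = 0.05.


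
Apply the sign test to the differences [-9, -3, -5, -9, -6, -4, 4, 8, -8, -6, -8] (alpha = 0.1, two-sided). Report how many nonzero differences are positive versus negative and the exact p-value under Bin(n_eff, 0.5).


Step 1: Discard zero differences. Original n = 11; n_eff = number of nonzero differences = 11.
Nonzero differences (with sign): -9, -3, -5, -9, -6, -4, +4, +8, -8, -6, -8
Step 2: Count signs: positive = 2, negative = 9.
Step 3: Under H0: P(positive) = 0.5, so the number of positives S ~ Bin(11, 0.5).
Step 4: Two-sided exact p-value = sum of Bin(11,0.5) probabilities at or below the observed probability = 0.065430.
Step 5: alpha = 0.1. reject H0.

n_eff = 11, pos = 2, neg = 9, p = 0.065430, reject H0.


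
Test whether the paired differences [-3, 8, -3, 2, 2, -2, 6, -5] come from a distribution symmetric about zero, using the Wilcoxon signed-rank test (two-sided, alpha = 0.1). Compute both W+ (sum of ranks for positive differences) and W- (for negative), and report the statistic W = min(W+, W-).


Step 1: Drop any zero differences (none here) and take |d_i|.
|d| = [3, 8, 3, 2, 2, 2, 6, 5]
Step 2: Midrank |d_i| (ties get averaged ranks).
ranks: |3|->4.5, |8|->8, |3|->4.5, |2|->2, |2|->2, |2|->2, |6|->7, |5|->6
Step 3: Attach original signs; sum ranks with positive sign and with negative sign.
W+ = 8 + 2 + 2 + 7 = 19
W- = 4.5 + 4.5 + 2 + 6 = 17
(Check: W+ + W- = 36 should equal n(n+1)/2 = 36.)
Step 4: Test statistic W = min(W+, W-) = 17.
Step 5: Ties in |d|, so use the tie-corrected normal approximation.
        E[W] = n(n+1)/4 = 8*9/4 = 18.
        Tie groups: |d|=2 (t=3), |d|=3 (t=2); sum(t^3 - t) = 30.
        Var[W] = n(n+1)(2n+1)/24 - sum(t^3-t)/48 = 1224/24 - 30/48 = 50.375.
        z = (W - E[W]) / sqrt(Var[W]) = (17 - 18) / 7.0975 = -0.1409.
        Two-sided p = 2*Phi(z) = 0.887954.
Step 6: alpha = 0.1. fail to reject H0.

W+ = 19, W- = 17, W = min = 17, p = 0.887954, fail to reject H0.


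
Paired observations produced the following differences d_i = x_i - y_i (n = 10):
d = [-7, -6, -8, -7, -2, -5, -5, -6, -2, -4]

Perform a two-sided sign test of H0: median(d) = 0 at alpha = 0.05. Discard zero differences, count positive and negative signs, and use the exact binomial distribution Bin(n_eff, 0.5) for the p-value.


Step 1: Discard zero differences. Original n = 10; n_eff = number of nonzero differences = 10.
Nonzero differences (with sign): -7, -6, -8, -7, -2, -5, -5, -6, -2, -4
Step 2: Count signs: positive = 0, negative = 10.
Step 3: Under H0: P(positive) = 0.5, so the number of positives S ~ Bin(10, 0.5).
Step 4: Two-sided exact p-value = sum of Bin(10,0.5) probabilities at or below the observed probability = 0.001953.
Step 5: alpha = 0.05. reject H0.

n_eff = 10, pos = 0, neg = 10, p = 0.001953, reject H0.


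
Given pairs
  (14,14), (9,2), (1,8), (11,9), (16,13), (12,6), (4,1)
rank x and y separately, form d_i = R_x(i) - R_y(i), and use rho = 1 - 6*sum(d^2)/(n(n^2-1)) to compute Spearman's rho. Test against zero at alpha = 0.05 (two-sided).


Step 1: Rank x and y separately (midranks; no ties here).
rank(x): 14->6, 9->3, 1->1, 11->4, 16->7, 12->5, 4->2
rank(y): 14->7, 2->2, 8->4, 9->5, 13->6, 6->3, 1->1
Step 2: d_i = R_x(i) - R_y(i); compute d_i^2.
  (6-7)^2=1, (3-2)^2=1, (1-4)^2=9, (4-5)^2=1, (7-6)^2=1, (5-3)^2=4, (2-1)^2=1
sum(d^2) = 18.
Step 3: rho = 1 - 6*18 / (7*(7^2 - 1)) = 1 - 108/336 = 0.678571.
Step 4: Under H0, t = rho * sqrt((n-2)/(1-rho^2)) = 2.0657 ~ t(5).
Step 5: Two-sided p-value from the t-distribution with 5 df = 0.093750.
Step 6: alpha = 0.05. fail to reject H0.

rho = 0.6786, p = 0.093750, fail to reject H0 at alpha = 0.05.


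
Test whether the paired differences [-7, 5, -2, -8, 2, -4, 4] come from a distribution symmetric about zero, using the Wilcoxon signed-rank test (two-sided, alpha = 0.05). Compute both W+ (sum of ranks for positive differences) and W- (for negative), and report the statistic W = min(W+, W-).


Step 1: Drop any zero differences (none here) and take |d_i|.
|d| = [7, 5, 2, 8, 2, 4, 4]
Step 2: Midrank |d_i| (ties get averaged ranks).
ranks: |7|->6, |5|->5, |2|->1.5, |8|->7, |2|->1.5, |4|->3.5, |4|->3.5
Step 3: Attach original signs; sum ranks with positive sign and with negative sign.
W+ = 5 + 1.5 + 3.5 = 10
W- = 6 + 1.5 + 7 + 3.5 = 18
(Check: W+ + W- = 28 should equal n(n+1)/2 = 28.)
Step 4: Test statistic W = min(W+, W-) = 10.
Step 5: Ties in |d|, so use the tie-corrected normal approximation.
        E[W] = n(n+1)/4 = 7*8/4 = 14.
        Tie groups: |d|=2 (t=2), |d|=4 (t=2); sum(t^3 - t) = 12.
        Var[W] = n(n+1)(2n+1)/24 - sum(t^3-t)/48 = 840/24 - 12/48 = 34.75.
        z = (W - E[W]) / sqrt(Var[W]) = (10 - 14) / 5.8949 = -0.6786.
        Two-sided p = 2*Phi(z) = 0.497422.
Step 6: alpha = 0.05. fail to reject H0.

W+ = 10, W- = 18, W = min = 10, p = 0.497422, fail to reject H0.


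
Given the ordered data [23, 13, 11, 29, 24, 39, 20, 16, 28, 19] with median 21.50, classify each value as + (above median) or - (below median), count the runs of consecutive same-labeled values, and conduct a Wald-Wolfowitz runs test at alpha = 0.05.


Step 1: Compute median = 21.50; label A = above, B = below.
Labels in order: ABBAAABBAB  (n_A = 5, n_B = 5)
Step 2: Count runs R = 6.
Step 3: Under H0 (random ordering), E[R] = 2*n_A*n_B/(n_A+n_B) + 1 = 2*5*5/10 + 1 = 6.0000.
        Var[R] = 2*n_A*n_B*(2*n_A*n_B - n_A - n_B) / ((n_A+n_B)^2 * (n_A+n_B-1)) = 2000/900 = 2.2222.
        SD[R] = 1.4907.
Step 4: R = E[R], so z = 0 with no continuity correction.
Step 5: Two-sided p-value via normal approximation = 2*(1 - Phi(|z|)) = 1.000000.
Step 6: alpha = 0.05. fail to reject H0.

R = 6, z = 0.0000, p = 1.000000, fail to reject H0.


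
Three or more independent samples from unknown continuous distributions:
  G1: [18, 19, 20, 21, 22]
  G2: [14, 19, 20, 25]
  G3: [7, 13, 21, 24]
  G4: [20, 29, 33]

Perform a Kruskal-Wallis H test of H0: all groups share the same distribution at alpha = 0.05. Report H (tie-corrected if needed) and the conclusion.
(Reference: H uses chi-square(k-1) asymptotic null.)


Step 1: Combine all N = 16 observations and assign midranks.
sorted (value, group, rank): (7,G3,1), (13,G3,2), (14,G2,3), (18,G1,4), (19,G1,5.5), (19,G2,5.5), (20,G1,8), (20,G2,8), (20,G4,8), (21,G1,10.5), (21,G3,10.5), (22,G1,12), (24,G3,13), (25,G2,14), (29,G4,15), (33,G4,16)
Step 2: Sum ranks within each group.
R_1 = 40 (n_1 = 5)
R_2 = 30.5 (n_2 = 4)
R_3 = 26.5 (n_3 = 4)
R_4 = 39 (n_4 = 3)
Step 3: H = 12/(N(N+1)) * sum(R_i^2/n_i) - 3(N+1)
     = 12/(16*17) * (40^2/5 + 30.5^2/4 + 26.5^2/4 + 39^2/3) - 3*17
     = 0.044118 * 1235.12 - 51
     = 3.490809.
Step 4: Ties present; correction factor C = 1 - 36/(16^3 - 16) = 0.991176. Corrected H = 3.490809 / 0.991176 = 3.521884.
Step 5: Under H0, H ~ chi^2(3); p-value = 0.317935.
Step 6: alpha = 0.05. fail to reject H0.

H = 3.5219, df = 3, p = 0.317935, fail to reject H0.


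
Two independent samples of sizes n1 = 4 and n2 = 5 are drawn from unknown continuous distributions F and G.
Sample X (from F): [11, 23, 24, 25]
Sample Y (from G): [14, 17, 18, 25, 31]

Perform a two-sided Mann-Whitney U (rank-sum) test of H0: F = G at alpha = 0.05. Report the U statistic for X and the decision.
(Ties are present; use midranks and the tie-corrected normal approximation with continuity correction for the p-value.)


Step 1: Combine and sort all 9 observations; assign midranks.
sorted (value, group): (11,X), (14,Y), (17,Y), (18,Y), (23,X), (24,X), (25,X), (25,Y), (31,Y)
ranks: 11->1, 14->2, 17->3, 18->4, 23->5, 24->6, 25->7.5, 25->7.5, 31->9
Step 2: Rank sum for X: R1 = 1 + 5 + 6 + 7.5 = 19.5.
Step 3: U_X = R1 - n1(n1+1)/2 = 19.5 - 4*5/2 = 19.5 - 10 = 9.5.
       U_Y = n1*n2 - U_X = 20 - 9.5 = 10.5.
Step 4: Ties are present, so use the tie-corrected normal approximation (with continuity correction) for the p-value.
Step 5: p-value = 1.000000; compare to alpha = 0.05. fail to reject H0.

U_X = 9.5, p = 1.000000, fail to reject H0 at alpha = 0.05.
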